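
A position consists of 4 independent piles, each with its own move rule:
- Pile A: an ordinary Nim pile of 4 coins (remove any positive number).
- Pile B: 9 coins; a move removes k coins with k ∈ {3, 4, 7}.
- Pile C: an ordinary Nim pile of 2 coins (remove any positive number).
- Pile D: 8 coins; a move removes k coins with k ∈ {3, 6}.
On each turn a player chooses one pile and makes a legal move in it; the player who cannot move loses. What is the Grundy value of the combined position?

Pile A is a plain Nim pile of size 4, so its Grundy value is 4.
Grundy values for pile B (subtraction set {3, 4, 7}):
g(0) = mex{} = 0
g(1) = mex{} = 0
g(2) = mex{} = 0
g(3) = mex{0} = 1
g(4) = mex{0} = 1
g(5) = mex{0} = 1
g(6) = mex{0,1} = 2
g(7) = mex{0,1} = 2
g(8) = mex{0,1} = 2
g(9) = mex{0,1,2} = 3
So g(9) = 3.
Pile C is a plain Nim pile of size 2, so its Grundy value is 2.
Build the Grundy sequence for pile D with g(k) = mex{g(k−s) : s ∈ {3, 6}, s ≤ k}:
k:     0  1  2  3  4  5  6  7  8
g(k):  0  0  0  1  1  1  2  2  2
So g(8) = 2.
By the Sprague-Grundy theorem, the Grundy value of a sum of independent games is the XOR of the component values.
Combined value = 4 ⊕ 3 ⊕ 2 ⊕ 2 = 7.

7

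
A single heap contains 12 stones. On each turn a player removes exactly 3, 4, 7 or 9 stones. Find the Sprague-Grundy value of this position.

Grundy values for subtraction set {3, 4, 7, 9}:
g(0) = mex{} = 0
g(1) = mex{} = 0
g(2) = mex{} = 0
g(3) = mex{0} = 1
g(4) = mex{0} = 1
g(5) = mex{0} = 1
g(6) = mex{0,1} = 2
g(7) = mex{0,1} = 2
g(8) = mex{0,1} = 2
g(9) = mex{0,1,2} = 3
g(10) = mex{0,1,2} = 3
g(11) = mex{0,1,2} = 3
g(12) = mex{1,2,3} = 0
So g(12) = 0.

0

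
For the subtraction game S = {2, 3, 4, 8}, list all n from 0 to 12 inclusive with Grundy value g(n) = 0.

Grundy values for subtraction set {2, 3, 4, 8}:
g(0) = mex{} = 0
g(1) = mex{} = 0
g(2) = mex{0} = 1
g(3) = mex{0} = 1
g(4) = mex{0,1} = 2
g(5) = mex{0,1} = 2
g(6) = mex{1,2} = 0
g(7) = mex{1,2} = 0
g(8) = mex{0,2} = 1
g(9) = mex{0,2} = 1
g(10) = mex{0,1} = 2
g(11) = mex{0,1} = 2
g(12) = mex{1,2} = 0
The P-positions (g = 0) in 0..12 are 0, 1, 6, 7, 12.

0, 1, 6, 7, 12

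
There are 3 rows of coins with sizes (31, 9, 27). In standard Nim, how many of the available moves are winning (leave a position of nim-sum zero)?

Write each in binary and XOR column by column:
  11111  (31)
  01001  (9)
  11011  (27)
  -----
  01101  (13)
The overall nim-sum is X = 13. A row of size p has a winning move iff p XOR X < p (reduce it to p XOR X).
  31: 31 XOR 13 = 18 < 31 — winning move (to 18).
  9: 9 XOR 13 = 4 < 9 — winning move (to 4).
  27: 27 XOR 13 = 22 < 27 — winning move (to 22).
That gives 3 winning moves.

3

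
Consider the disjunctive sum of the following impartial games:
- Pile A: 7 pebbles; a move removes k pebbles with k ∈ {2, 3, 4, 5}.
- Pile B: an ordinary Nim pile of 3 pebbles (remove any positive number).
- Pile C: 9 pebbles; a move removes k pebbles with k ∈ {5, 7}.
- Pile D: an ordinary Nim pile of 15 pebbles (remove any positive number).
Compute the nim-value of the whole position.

13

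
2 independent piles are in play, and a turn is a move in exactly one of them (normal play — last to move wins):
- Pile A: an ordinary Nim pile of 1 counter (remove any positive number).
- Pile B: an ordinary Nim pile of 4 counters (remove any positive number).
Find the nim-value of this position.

5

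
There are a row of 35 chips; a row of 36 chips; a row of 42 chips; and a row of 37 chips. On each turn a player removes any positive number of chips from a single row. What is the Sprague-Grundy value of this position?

Write each in binary and XOR column by column:
  100011  (35)
  100100  (36)
  101010  (42)
  100101  (37)
  ------
  001000  (8)

8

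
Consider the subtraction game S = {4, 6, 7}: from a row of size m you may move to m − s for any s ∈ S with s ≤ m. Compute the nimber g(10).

2

Grundy values for subtraction set {4, 6, 7}:
g(0) = mex{} = 0
g(1) = mex{} = 0
g(2) = mex{} = 0
g(3) = mex{} = 0
g(4) = mex{0} = 1
g(5) = mex{0} = 1
g(6) = mex{0} = 1
g(7) = mex{0} = 1
g(8) = mex{0,1} = 2
g(9) = mex{0,1} = 2
g(10) = mex{0,1} = 2
So g(10) = 2.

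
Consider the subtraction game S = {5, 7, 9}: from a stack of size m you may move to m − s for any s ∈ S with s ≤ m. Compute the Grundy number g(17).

0

Build the Grundy sequence with g(k) = mex{g(k−s) : s ∈ {5, 7, 9}, s ≤ k}:
k:     0  1  2  3  4  5  6  7  8  9 10 11 12 13 14 15 16 17
g(k):  0  0  0  0  0  1  1  1  1  1  2  2  2  2  0  0  0  0
So g(17) = 0.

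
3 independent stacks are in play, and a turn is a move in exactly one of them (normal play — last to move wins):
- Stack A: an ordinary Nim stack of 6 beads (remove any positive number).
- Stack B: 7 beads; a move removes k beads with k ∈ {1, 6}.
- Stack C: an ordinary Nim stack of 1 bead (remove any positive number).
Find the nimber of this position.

7

Stack A is a plain Nim stack of size 6, so its Grundy value is 6.
For stack B, compute g(0), g(1), … with moves {1, 6}:
g(0) = mex{} = 0
g(1) = mex{0} = 1
g(2) = mex{1} = 0
g(3) = mex{0} = 1
g(4) = mex{1} = 0
g(5) = mex{0} = 1
g(6) = mex{0,1} = 2
g(7) = mex{1,2} = 0
So g(7) = 0.
Stack C is a plain Nim stack of size 1, so its Grundy value is 1.
By the Sprague-Grundy theorem, the Grundy value of a sum of independent games is the XOR of the component values.
Combined value = 6 XOR 0 XOR 1 = 7.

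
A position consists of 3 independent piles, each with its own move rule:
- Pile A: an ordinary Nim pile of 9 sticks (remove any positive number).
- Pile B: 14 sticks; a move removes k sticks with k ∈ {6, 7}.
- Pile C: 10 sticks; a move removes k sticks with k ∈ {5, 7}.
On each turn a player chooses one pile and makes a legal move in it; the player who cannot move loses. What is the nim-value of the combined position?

11

Pile A is a plain Nim pile of size 9, so its Grundy value is 9.
Build the Grundy sequence for pile B with g(k) = mex{g(k−s) : s ∈ {6, 7}, s ≤ k}:
k:     0  1  2  3  4  5  6  7  8  9 10 11 12 13 14
g(k):  0  0  0  0  0  0  1  1  1  1  1  1  2  0  0
So g(14) = 0.
Grundy values for pile C (subtraction set {5, 7}):
g(0) = mex{} = 0
g(1) = mex{} = 0
g(2) = mex{} = 0
g(3) = mex{} = 0
g(4) = mex{} = 0
g(5) = mex{0} = 1
g(6) = mex{0} = 1
g(7) = mex{0} = 1
g(8) = mex{0} = 1
g(9) = mex{0} = 1
g(10) = mex{0,1} = 2
So g(10) = 2.
By the Sprague-Grundy theorem, the Grundy value of a sum of independent games is the XOR of the component values.
Combined value = 9 XOR 0 XOR 2 = 11.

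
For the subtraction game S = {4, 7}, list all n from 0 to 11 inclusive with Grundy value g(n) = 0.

0, 1, 2, 3, 11

Grundy values for subtraction set {4, 7}:
k:     0  1  2  3  4  5  6  7  8  9 10 11
g(k):  0  0  0  0  1  1  1  1  2  2  2  0
The P-positions (g = 0) in 0..11 are 0, 1, 2, 3, 11.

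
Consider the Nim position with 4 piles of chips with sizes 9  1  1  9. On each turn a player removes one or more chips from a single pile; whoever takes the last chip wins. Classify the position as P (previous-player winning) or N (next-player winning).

P-position

Bitwise XOR of the heap sizes:
  1001  (9)
  0001  (1)
  0001  (1)
  1001  (9)
  ----
  0000  (0)
The nim-sum is 0, so this is a P-position: the player to move is in a losing position under optimal play.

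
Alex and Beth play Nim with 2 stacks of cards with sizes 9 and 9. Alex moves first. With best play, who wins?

In binary:
  1001  (9)
  1001  (9)
  ----
  0000  (0)
The nim-sum is 0, so this is a P-position: the player to move is in a losing position under optimal play; Alex is about to move from it and so loses — Beth wins.

Beth wins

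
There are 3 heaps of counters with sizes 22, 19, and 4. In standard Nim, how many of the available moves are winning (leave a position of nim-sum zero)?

Bitwise XOR of the heap sizes:
  10110  (22)
  10011  (19)
  00100  (4)
  -----
  00001  (1)
The overall nim-sum is X = 1. A heap of size p has a winning move iff p XOR X < p (reduce it to p XOR X).
  22: 22 XOR 1 = 23 ≥ 22 — no move.
  19: 19 XOR 1 = 18 < 19 — winning move (to 18).
  4: 4 XOR 1 = 5 ≥ 4 — no move.
That gives 1 winning move.

1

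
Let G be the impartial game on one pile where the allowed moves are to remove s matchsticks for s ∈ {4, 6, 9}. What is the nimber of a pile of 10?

Build the Grundy sequence with g(k) = mex{g(k−s) : s ∈ {4, 6, 9}, s ≤ k}:
g(0) = mex{} = 0
g(1) = mex{} = 0
g(2) = mex{} = 0
g(3) = mex{} = 0
g(4) = mex{0} = 1
g(5) = mex{0} = 1
g(6) = mex{0} = 1
g(7) = mex{0} = 1
g(8) = mex{0,1} = 2
g(9) = mex{0,1} = 2
g(10) = mex{0,1} = 2
So g(10) = 2.

2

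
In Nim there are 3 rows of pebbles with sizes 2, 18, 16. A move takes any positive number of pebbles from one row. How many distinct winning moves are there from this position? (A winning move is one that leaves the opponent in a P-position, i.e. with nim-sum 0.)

0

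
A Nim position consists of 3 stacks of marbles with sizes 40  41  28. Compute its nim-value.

Compute the nim-sum pairwise:
40 XOR 41 = 1
1 XOR 28 = 29

29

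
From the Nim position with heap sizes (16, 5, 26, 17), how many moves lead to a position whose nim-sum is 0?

3

Write each in binary and XOR column by column:
  10000  (16)
  00101  (5)
  11010  (26)
  10001  (17)
  -----
  11110  (30)
The overall nim-sum is X = 30. A heap of size p has a winning move iff p XOR X < p (reduce it to p XOR X).
  16: 16 XOR 30 = 14 < 16 — winning move (to 14).
  5: 5 XOR 30 = 27 ≥ 5 — no move.
  26: 26 XOR 30 = 4 < 26 — winning move (to 4).
  17: 17 XOR 30 = 15 < 17 — winning move (to 15).
That gives 3 winning moves.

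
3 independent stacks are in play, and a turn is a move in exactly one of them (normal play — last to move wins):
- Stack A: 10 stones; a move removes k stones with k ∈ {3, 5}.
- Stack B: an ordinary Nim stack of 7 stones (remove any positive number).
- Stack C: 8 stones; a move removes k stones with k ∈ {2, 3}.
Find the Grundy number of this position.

Grundy values for stack A (subtraction set {3, 5}):
g(0) = mex{} = 0
g(1) = mex{} = 0
g(2) = mex{} = 0
g(3) = mex{0} = 1
g(4) = mex{0} = 1
g(5) = mex{0} = 1
g(6) = mex{0,1} = 2
g(7) = mex{0,1} = 2
g(8) = mex{1} = 0
g(9) = mex{1,2} = 0
g(10) = mex{1,2} = 0
So g(10) = 0.
Stack B is a plain Nim stack of size 7, so its Grundy value is 7.
For stack C, compute g(0), g(1), … with moves {2, 3}:
g(0) = mex{} = 0
g(1) = mex{} = 0
g(2) = mex{0} = 1
g(3) = mex{0} = 1
g(4) = mex{0,1} = 2
g(5) = mex{1} = 0
g(6) = mex{1,2} = 0
g(7) = mex{0,2} = 1
g(8) = mex{0} = 1
So g(8) = 1.
The value of a disjunctive sum is the nim-sum of the parts.
Combined value = 0 XOR 7 XOR 1 = 6.

6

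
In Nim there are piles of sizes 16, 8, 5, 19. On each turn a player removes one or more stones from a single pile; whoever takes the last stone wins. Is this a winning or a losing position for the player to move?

Winning position

Nim-sum: 16 ⊕ 8 ⊕ 5 ⊕ 19 = 14.
The nim-sum is 14 ≠ 0, so this is an N-position: the player to move can win.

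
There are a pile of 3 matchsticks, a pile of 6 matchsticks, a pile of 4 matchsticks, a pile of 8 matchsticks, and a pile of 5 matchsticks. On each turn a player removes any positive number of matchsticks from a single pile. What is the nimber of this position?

Compute the nim-sum pairwise:
3 XOR 6 = 5
5 XOR 4 = 1
1 XOR 8 = 9
9 XOR 5 = 12

12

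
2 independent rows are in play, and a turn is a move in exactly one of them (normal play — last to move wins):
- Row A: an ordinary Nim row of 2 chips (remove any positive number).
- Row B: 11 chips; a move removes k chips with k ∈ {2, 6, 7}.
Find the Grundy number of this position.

Row A is a plain Nim row of size 2, so its Grundy value is 2.
Grundy values for row B (subtraction set {2, 6, 7}):
k:     0  1  2  3  4  5  6  7  8  9 10 11
g(k):  0  0  1  1  0  0  1  1  2  0  3  1
So g(11) = 1.
By the Sprague-Grundy theorem, the Grundy value of a sum of independent games is the XOR of the component values.
Combined value = 2 XOR 1 = 3.

3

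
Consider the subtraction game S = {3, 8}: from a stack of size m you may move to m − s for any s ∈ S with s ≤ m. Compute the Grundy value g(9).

1

Compute g(0), g(1), … for moves {3, 8}:
k:     0  1  2  3  4  5  6  7  8  9
g(k):  0  0  0  1  1  1  0  0  2  1
So g(9) = 1.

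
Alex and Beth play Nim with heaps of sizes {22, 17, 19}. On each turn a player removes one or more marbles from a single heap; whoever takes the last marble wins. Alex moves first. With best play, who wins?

Alex wins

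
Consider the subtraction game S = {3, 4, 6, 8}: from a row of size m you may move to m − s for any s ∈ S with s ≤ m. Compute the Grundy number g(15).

1

Grundy values for subtraction set {3, 4, 6, 8}:
k:     0  1  2  3  4  5  6  7  8  9 10 11 12 13 14 15
g(k):  0  0  0  1  1  1  2  2  2  3  3  0  0  0  1  1
So g(15) = 1.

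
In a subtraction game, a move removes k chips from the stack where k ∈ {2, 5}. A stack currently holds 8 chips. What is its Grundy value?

0

Build the Grundy sequence with g(k) = mex{g(k−s) : s ∈ {2, 5}, s ≤ k}:
k:     0  1  2  3  4  5  6  7  8
g(k):  0  0  1  1  0  2  1  0  0
So g(8) = 0.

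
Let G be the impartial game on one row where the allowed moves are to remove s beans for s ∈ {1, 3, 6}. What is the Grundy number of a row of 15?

Build the Grundy sequence with g(k) = mex{g(k−s) : s ∈ {1, 3, 6}, s ≤ k}:
k:     0  1  2  3  4  5  6  7  8  9 10 11 12 13 14 15
g(k):  0  1  0  1  0  1  2  3  2  0  1  0  1  0  1  2
So g(15) = 2.

2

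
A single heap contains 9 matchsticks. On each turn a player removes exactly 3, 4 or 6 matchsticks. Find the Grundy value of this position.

Compute g(0), g(1), … for moves {3, 4, 6}:
k:     0  1  2  3  4  5  6  7  8  9
g(k):  0  0  0  1  1  1  2  2  2  0
So g(9) = 0.

0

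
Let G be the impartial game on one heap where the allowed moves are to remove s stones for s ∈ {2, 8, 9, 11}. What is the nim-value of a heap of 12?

2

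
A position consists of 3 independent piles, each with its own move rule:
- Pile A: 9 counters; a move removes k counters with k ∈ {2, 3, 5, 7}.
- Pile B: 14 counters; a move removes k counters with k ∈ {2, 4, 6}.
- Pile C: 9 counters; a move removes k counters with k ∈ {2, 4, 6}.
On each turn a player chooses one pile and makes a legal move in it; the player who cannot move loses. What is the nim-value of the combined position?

3

Build the Grundy sequence for pile A with g(k) = mex{g(k−s) : s ∈ {2, 3, 5, 7}, s ≤ k}:
k:     0  1  2  3  4  5  6  7  8  9
g(k):  0  0  1  1  2  2  3  3  4  0
So g(9) = 0.
Grundy values for pile B (subtraction set {2, 4, 6}):
k:     0  1  2  3  4  5  6  7  8  9 10 11 12 13 14
g(k):  0  0  1  1  2  2  3  3  0  0  1  1  2  2  3
So g(14) = 3.
Grundy values for pile C (subtraction set {2, 4, 6}):
k:     0  1  2  3  4  5  6  7  8  9
g(k):  0  0  1  1  2  2  3  3  0  0
So g(9) = 0.
By the Sprague-Grundy theorem, the Grundy value of a sum of independent games is the XOR of the component values.
Combined value = 0 XOR 3 XOR 0 = 3.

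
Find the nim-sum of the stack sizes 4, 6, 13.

15

Nim-sum: 4 ^ 6 ^ 13 = 15.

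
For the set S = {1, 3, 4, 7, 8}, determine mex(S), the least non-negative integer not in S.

0

0 is not in the set, so the mex is 0.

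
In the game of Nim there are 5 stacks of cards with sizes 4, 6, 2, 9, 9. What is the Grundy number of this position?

0

Compute the nim-sum pairwise:
4 XOR 6 = 2
2 XOR 2 = 0
0 XOR 9 = 9
9 XOR 9 = 0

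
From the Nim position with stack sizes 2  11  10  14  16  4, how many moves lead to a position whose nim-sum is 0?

1

Compute the nim-sum pairwise:
2 ^ 11 = 9
9 ^ 10 = 3
3 ^ 14 = 13
13 ^ 16 = 29
29 ^ 4 = 25
The overall nim-sum is X = 25. A stack of size p has a winning move iff p XOR X < p (reduce it to p XOR X).
  2: 2 XOR 25 = 27 ≥ 2 — no move.
  11: 11 XOR 25 = 18 ≥ 11 — no move.
  10: 10 XOR 25 = 19 ≥ 10 — no move.
  14: 14 XOR 25 = 23 ≥ 14 — no move.
  16: 16 XOR 25 = 9 < 16 — winning move (to 9).
  4: 4 XOR 25 = 29 ≥ 4 — no move.
That gives 1 winning move.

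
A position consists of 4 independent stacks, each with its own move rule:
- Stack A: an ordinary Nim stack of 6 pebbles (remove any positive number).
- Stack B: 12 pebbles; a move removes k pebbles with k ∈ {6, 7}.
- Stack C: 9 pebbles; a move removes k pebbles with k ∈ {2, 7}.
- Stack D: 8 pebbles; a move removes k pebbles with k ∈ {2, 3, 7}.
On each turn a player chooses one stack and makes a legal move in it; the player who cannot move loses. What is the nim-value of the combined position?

5

Stack A is a plain Nim stack of size 6, so its Grundy value is 6.
Grundy values for stack B (subtraction set {6, 7}):
g(0) = mex{} = 0
g(1) = mex{} = 0
g(2) = mex{} = 0
g(3) = mex{} = 0
g(4) = mex{} = 0
g(5) = mex{} = 0
g(6) = mex{0} = 1
g(7) = mex{0} = 1
g(8) = mex{0} = 1
g(9) = mex{0} = 1
g(10) = mex{0} = 1
g(11) = mex{0} = 1
g(12) = mex{0,1} = 2
So g(12) = 2.
Build the Grundy sequence for stack C with g(k) = mex{g(k−s) : s ∈ {2, 7}, s ≤ k}:
k:     0  1  2  3  4  5  6  7  8  9
g(k):  0  0  1  1  0  0  1  1  2  0
So g(9) = 0.
Grundy values for stack D (subtraction set {2, 3, 7}):
g(0) = mex{} = 0
g(1) = mex{} = 0
g(2) = mex{0} = 1
g(3) = mex{0} = 1
g(4) = mex{0,1} = 2
g(5) = mex{1} = 0
g(6) = mex{1,2} = 0
g(7) = mex{0,2} = 1
g(8) = mex{0} = 1
So g(8) = 1.
By the Sprague-Grundy theorem, the Grundy value of a sum of independent games is the XOR of the component values.
Combined value = 6 ⊕ 2 ⊕ 0 ⊕ 1 = 5.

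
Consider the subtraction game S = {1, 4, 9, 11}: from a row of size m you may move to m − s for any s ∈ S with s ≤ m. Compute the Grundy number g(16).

Grundy values for subtraction set {1, 4, 9, 11}:
k:     0  1  2  3  4  5  6  7  8  9 10 11 12 13 14 15 16
g(k):  0  1  0  1  2  0  1  0  1  2  0  1  0  1  2  0  1
So g(16) = 1.

1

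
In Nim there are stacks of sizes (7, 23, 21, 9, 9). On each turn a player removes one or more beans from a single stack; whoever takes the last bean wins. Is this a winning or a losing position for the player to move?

Winning position

Compute the nim-sum pairwise:
7 XOR 23 = 16
16 XOR 21 = 5
5 XOR 9 = 12
12 XOR 9 = 5
The nim-sum is 5 ≠ 0, so this is an N-position: the player to move can win.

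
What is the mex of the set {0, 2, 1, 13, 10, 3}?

4

The values 0, 1, 2, 3 are all present; 4 is the first non-negative integer missing from the set.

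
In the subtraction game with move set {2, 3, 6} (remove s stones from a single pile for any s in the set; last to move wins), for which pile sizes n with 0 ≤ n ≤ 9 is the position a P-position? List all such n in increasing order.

0, 1, 5, 9

Build the Grundy sequence with g(k) = mex{g(k−s) : s ∈ {2, 3, 6}, s ≤ k}:
g(0) = mex{} = 0
g(1) = mex{} = 0
g(2) = mex{0} = 1
g(3) = mex{0} = 1
g(4) = mex{0,1} = 2
g(5) = mex{1} = 0
g(6) = mex{0,1,2} = 3
g(7) = mex{0,2} = 1
g(8) = mex{0,1,3} = 2
g(9) = mex{1,3} = 0
The P-positions (g = 0) in 0..9 are 0, 1, 5, 9.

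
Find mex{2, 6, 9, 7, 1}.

0

0 is not in the set, so the mex is 0.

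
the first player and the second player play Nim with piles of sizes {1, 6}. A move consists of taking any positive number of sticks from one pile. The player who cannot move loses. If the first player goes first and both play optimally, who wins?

Compute the nim-sum pairwise:
1 ⊕ 6 = 7
The nim-sum is 7 ≠ 0, so this is an N-position: the player to move can win; the first player has a winning move.

the first player wins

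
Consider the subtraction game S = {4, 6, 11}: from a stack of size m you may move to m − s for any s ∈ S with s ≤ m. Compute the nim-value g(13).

3

Build the Grundy sequence with g(k) = mex{g(k−s) : s ∈ {4, 6, 11}, s ≤ k}:
k:     0  1  2  3  4  5  6  7  8  9 10 11 12 13
g(k):  0  0  0  0  1  1  1  1  2  2  0  2  3  3
So g(13) = 3.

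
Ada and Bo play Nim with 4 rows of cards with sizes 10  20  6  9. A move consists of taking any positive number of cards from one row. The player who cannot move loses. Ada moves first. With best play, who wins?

In binary:
  01010  (10)
  10100  (20)
  00110  (6)
  01001  (9)
  -----
  10001  (17)
The nim-sum is 17 ≠ 0, so this is an N-position: the player to move can win; Ada has a winning move.

Ada wins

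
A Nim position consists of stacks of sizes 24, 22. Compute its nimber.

Bitwise XOR of the heap sizes:
  11000  (24)
  10110  (22)
  -----
  01110  (14)

14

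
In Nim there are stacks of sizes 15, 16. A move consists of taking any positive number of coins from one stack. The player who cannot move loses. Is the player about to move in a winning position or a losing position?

Compute the nim-sum pairwise:
15 XOR 16 = 31
The nim-sum is 31 ≠ 0, so this is an N-position: the player to move can win.

Winning position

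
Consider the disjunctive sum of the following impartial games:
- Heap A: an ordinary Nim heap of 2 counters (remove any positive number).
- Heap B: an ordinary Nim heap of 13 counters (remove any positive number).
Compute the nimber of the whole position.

Heap A is a plain Nim heap of size 2, so its Grundy value is 2.
Heap B is a plain Nim heap of size 13, so its Grundy value is 13.
By the Sprague-Grundy theorem, the Grundy value of a sum of independent games is the XOR of the component values.
Combined value = 2 ⊕ 13 = 15.

15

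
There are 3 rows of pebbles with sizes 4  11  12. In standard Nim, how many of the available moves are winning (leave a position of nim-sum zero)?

1

Nim-sum: 4 XOR 11 XOR 12 = 3.
The overall nim-sum is X = 3. A row of size p has a winning move iff p XOR X < p (reduce it to p XOR X).
  4: 4 XOR 3 = 7 ≥ 4 — no move.
  11: 11 XOR 3 = 8 < 11 — winning move (to 8).
  12: 12 XOR 3 = 15 ≥ 12 — no move.
That gives 1 winning move.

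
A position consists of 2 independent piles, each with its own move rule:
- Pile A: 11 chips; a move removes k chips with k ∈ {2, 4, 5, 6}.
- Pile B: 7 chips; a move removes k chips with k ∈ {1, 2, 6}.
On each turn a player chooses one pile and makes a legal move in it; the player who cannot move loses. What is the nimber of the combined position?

1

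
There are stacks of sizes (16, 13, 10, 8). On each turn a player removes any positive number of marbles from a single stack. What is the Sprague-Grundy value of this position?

Nim-sum: 16 ^ 13 ^ 10 ^ 8 = 31.

31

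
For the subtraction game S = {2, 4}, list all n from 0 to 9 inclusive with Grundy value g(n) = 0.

0, 1, 6, 7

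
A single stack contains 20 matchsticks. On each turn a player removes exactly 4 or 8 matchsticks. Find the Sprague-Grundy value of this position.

Build the Grundy sequence with g(k) = mex{g(k−s) : s ∈ {4, 8}, s ≤ k}:
k:     0  1  2  3  4  5  6  7  8  9 10 11 12 13 14 15 16 17 18 19 20
g(k):  0  0  0  0  1  1  1  1  2  2  2  2  0  0  0  0  1  1  1  1  2
So g(20) = 2.

2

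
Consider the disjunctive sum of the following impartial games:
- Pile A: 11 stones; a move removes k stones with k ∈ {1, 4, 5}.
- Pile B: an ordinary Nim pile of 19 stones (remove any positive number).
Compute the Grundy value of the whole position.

Build the Grundy sequence for pile A with g(k) = mex{g(k−s) : s ∈ {1, 4, 5}, s ≤ k}:
k:     0  1  2  3  4  5  6  7  8  9 10 11
g(k):  0  1  0  1  2  3  2  3  0  1  0  1
So g(11) = 1.
Pile B is a plain Nim pile of size 19, so its Grundy value is 19.
By the Sprague-Grundy theorem, the Grundy value of a sum of independent games is the XOR of the component values.
Combined value = 1 XOR 19 = 18.

18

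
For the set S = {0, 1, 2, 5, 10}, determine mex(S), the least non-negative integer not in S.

3

The values 0, 1, 2 are all present; 3 is the first non-negative integer missing from the set.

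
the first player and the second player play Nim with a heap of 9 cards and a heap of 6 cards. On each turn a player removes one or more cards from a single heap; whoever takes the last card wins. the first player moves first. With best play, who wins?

Compute the nim-sum pairwise:
9 XOR 6 = 15
The nim-sum is 15 ≠ 0, so this is an N-position: the player to move can win; the first player has a winning move.

the first player wins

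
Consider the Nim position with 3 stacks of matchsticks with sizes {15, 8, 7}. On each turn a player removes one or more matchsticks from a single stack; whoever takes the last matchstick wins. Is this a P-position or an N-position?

P-position

Bitwise XOR of the heap sizes:
  1111  (15)
  1000  (8)
  0111  (7)
  ----
  0000  (0)
The nim-sum is 0, so this is a P-position: the player to move is in a losing position under optimal play.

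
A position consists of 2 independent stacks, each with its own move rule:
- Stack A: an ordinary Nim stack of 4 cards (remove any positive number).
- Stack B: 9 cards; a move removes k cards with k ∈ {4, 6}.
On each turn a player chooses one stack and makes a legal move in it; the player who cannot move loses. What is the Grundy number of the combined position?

Stack A is a plain Nim stack of size 4, so its Grundy value is 4.
For stack B, compute g(0), g(1), … with moves {4, 6}:
k:     0  1  2  3  4  5  6  7  8  9
g(k):  0  0  0  0  1  1  1  1  2  2
So g(9) = 2.
The value of a disjunctive sum is the nim-sum of the parts.
Combined value = 4 XOR 2 = 6.

6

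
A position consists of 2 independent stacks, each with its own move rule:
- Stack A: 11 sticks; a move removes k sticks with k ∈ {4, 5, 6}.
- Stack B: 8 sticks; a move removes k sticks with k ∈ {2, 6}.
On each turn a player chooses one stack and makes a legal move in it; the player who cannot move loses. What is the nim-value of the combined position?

0

For stack A, compute g(0), g(1), … with moves {4, 5, 6}:
g(0) = mex{} = 0
g(1) = mex{} = 0
g(2) = mex{} = 0
g(3) = mex{} = 0
g(4) = mex{0} = 1
g(5) = mex{0} = 1
g(6) = mex{0} = 1
g(7) = mex{0} = 1
g(8) = mex{0,1} = 2
g(9) = mex{0,1} = 2
g(10) = mex{1} = 0
g(11) = mex{1} = 0
So g(11) = 0.
Grundy values for stack B (subtraction set {2, 6}):
g(0) = mex{} = 0
g(1) = mex{} = 0
g(2) = mex{0} = 1
g(3) = mex{0} = 1
g(4) = mex{1} = 0
g(5) = mex{1} = 0
g(6) = mex{0} = 1
g(7) = mex{0} = 1
g(8) = mex{1} = 0
So g(8) = 0.
The value of a disjunctive sum is the nim-sum of the parts.
Combined value = 0 XOR 0 = 0.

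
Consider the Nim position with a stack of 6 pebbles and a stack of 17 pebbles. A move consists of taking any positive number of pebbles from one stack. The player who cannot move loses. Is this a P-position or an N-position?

N-position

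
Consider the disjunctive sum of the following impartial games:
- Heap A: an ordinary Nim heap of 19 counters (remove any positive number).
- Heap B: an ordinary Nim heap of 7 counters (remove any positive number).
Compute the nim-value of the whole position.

Heap A is a plain Nim heap of size 19, so its Grundy value is 19.
Heap B is a plain Nim heap of size 7, so its Grundy value is 7.
The value of a disjunctive sum is the nim-sum of the parts.
Combined value = 19 ⊕ 7 = 20.

20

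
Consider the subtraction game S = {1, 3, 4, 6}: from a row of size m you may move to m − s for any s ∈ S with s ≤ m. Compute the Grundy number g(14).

Grundy values for subtraction set {1, 3, 4, 6}:
g(0) = mex{} = 0
g(1) = mex{0} = 1
g(2) = mex{1} = 0
g(3) = mex{0} = 1
g(4) = mex{0,1} = 2
g(5) = mex{0,1,2} = 3
g(6) = mex{0,1,3} = 2
g(7) = mex{1,2} = 0
g(8) = mex{0,2,3} = 1
g(9) = mex{1,2,3} = 0
g(10) = mex{0,2} = 1
g(11) = mex{0,1,3} = 2
g(12) = mex{0,1,2} = 3
g(13) = mex{0,1,3} = 2
g(14) = mex{1,2} = 0
So g(14) = 0.

0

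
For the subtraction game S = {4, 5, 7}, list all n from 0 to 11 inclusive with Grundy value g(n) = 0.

0, 1, 2, 3, 11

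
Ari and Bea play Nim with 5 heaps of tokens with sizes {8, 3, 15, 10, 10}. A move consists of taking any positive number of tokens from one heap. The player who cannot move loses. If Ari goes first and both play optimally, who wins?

Bitwise XOR of the heap sizes:
  1000  (8)
  0011  (3)
  1111  (15)
  1010  (10)
  1010  (10)
  ----
  0100  (4)
The nim-sum is 4 ≠ 0, so this is an N-position: the player to move can win; Ari has a winning move.

Ari wins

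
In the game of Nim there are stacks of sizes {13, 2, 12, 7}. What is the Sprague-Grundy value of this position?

4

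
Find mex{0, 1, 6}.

The values 0, 1 are all present; 2 is the first non-negative integer missing from the set.

2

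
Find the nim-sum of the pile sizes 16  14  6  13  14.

27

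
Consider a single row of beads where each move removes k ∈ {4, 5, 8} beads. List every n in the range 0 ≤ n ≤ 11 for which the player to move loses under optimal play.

0, 1, 2, 3

Compute g(0), g(1), … for moves {4, 5, 8}:
g(0) = mex{} = 0
g(1) = mex{} = 0
g(2) = mex{} = 0
g(3) = mex{} = 0
g(4) = mex{0} = 1
g(5) = mex{0} = 1
g(6) = mex{0} = 1
g(7) = mex{0} = 1
g(8) = mex{0,1} = 2
g(9) = mex{0,1} = 2
g(10) = mex{0,1} = 2
g(11) = mex{0,1} = 2
The P-positions (g = 0) in 0..11 are 0, 1, 2, 3.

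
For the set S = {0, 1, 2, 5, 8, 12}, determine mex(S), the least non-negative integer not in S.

3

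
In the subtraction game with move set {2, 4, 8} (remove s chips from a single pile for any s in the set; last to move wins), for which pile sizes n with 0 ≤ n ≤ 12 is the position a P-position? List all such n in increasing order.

0, 1, 6, 7, 12

Compute g(0), g(1), … for moves {2, 4, 8}:
g(0) = mex{} = 0
g(1) = mex{} = 0
g(2) = mex{0} = 1
g(3) = mex{0} = 1
g(4) = mex{0,1} = 2
g(5) = mex{0,1} = 2
g(6) = mex{1,2} = 0
g(7) = mex{1,2} = 0
g(8) = mex{0,2} = 1
g(9) = mex{0,2} = 1
g(10) = mex{0,1} = 2
g(11) = mex{0,1} = 2
g(12) = mex{1,2} = 0
The P-positions (g = 0) in 0..12 are 0, 1, 6, 7, 12.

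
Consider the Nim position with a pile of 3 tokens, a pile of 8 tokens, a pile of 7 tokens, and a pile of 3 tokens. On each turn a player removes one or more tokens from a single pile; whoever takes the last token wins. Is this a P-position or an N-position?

N-position

Nim-sum: 3 XOR 8 XOR 7 XOR 3 = 15.
The nim-sum is 15 ≠ 0, so this is an N-position: the player to move can win.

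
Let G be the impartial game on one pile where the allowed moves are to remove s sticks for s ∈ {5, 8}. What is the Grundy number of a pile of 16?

0

Compute g(0), g(1), … for moves {5, 8}:
k:     0  1  2  3  4  5  6  7  8  9 10 11 12 13 14 15 16
g(k):  0  0  0  0  0  1  1  1  1  1  2  2  2  0  0  0  0
So g(16) = 0.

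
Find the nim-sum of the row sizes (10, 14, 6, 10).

8

Compute the nim-sum pairwise:
10 XOR 14 = 4
4 XOR 6 = 2
2 XOR 10 = 8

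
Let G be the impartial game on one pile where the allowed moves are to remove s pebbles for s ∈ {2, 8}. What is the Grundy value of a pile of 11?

Build the Grundy sequence with g(k) = mex{g(k−s) : s ∈ {2, 8}, s ≤ k}:
k:     0  1  2  3  4  5  6  7  8  9 10 11
g(k):  0  0  1  1  0  0  1  1  2  2  0  0
So g(11) = 0.

0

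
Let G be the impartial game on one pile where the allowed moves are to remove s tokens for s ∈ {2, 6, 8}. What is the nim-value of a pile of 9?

Build the Grundy sequence with g(k) = mex{g(k−s) : s ∈ {2, 6, 8}, s ≤ k}:
k:     0  1  2  3  4  5  6  7  8  9
g(k):  0  0  1  1  0  0  1  1  2  2
So g(9) = 2.

2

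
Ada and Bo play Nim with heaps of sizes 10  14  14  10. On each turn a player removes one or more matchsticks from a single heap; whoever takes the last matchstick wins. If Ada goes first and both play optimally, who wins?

Compute the nim-sum pairwise:
10 ⊕ 14 = 4
4 ⊕ 14 = 10
10 ⊕ 10 = 0
The nim-sum is 0, so this is a P-position: the player to move is in a losing position under optimal play; Ada is about to move from it and so loses — Bo wins.

Bo wins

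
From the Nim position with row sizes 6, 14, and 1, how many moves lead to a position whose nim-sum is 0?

1

Compute the nim-sum pairwise:
6 XOR 14 = 8
8 XOR 1 = 9
The overall nim-sum is X = 9. A row of size p has a winning move iff p XOR X < p (reduce it to p XOR X).
  6: 6 XOR 9 = 15 ≥ 6 — no move.
  14: 14 XOR 9 = 7 < 14 — winning move (to 7).
  1: 1 XOR 9 = 8 ≥ 1 — no move.
That gives 1 winning move.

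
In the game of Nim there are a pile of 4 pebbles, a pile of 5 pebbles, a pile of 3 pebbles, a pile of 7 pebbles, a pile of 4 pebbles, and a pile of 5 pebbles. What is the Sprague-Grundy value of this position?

4

Nim-sum: 4 ^ 5 ^ 3 ^ 7 ^ 4 ^ 5 = 4.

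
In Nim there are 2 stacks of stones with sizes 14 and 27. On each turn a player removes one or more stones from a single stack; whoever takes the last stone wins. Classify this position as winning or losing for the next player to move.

Nim-sum: 14 ^ 27 = 21.
The nim-sum is 21 ≠ 0, so this is an N-position: the player to move can win.

Winning position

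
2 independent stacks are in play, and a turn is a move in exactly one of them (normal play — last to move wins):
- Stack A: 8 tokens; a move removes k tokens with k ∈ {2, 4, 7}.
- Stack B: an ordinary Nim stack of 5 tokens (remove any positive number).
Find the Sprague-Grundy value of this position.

4

Grundy values for stack A (subtraction set {2, 4, 7}):
g(0) = mex{} = 0
g(1) = mex{} = 0
g(2) = mex{0} = 1
g(3) = mex{0} = 1
g(4) = mex{0,1} = 2
g(5) = mex{0,1} = 2
g(6) = mex{1,2} = 0
g(7) = mex{0,1,2} = 3
g(8) = mex{0,2} = 1
So g(8) = 1.
Stack B is a plain Nim stack of size 5, so its Grundy value is 5.
By the Sprague-Grundy theorem, the Grundy value of a sum of independent games is the XOR of the component values.
Combined value = 1 XOR 5 = 4.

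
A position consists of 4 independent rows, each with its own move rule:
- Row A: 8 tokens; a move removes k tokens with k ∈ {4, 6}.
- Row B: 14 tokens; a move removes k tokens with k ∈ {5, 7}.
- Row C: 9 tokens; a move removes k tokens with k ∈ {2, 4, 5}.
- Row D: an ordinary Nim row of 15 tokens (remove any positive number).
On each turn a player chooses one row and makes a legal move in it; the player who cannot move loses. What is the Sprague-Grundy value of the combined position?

12

Build the Grundy sequence for row A with g(k) = mex{g(k−s) : s ∈ {4, 6}, s ≤ k}:
g(0) = mex{} = 0
g(1) = mex{} = 0
g(2) = mex{} = 0
g(3) = mex{} = 0
g(4) = mex{0} = 1
g(5) = mex{0} = 1
g(6) = mex{0} = 1
g(7) = mex{0} = 1
g(8) = mex{0,1} = 2
So g(8) = 2.
Build the Grundy sequence for row B with g(k) = mex{g(k−s) : s ∈ {5, 7}, s ≤ k}:
k:     0  1  2  3  4  5  6  7  8  9 10 11 12 13 14
g(k):  0  0  0  0  0  1  1  1  1  1  2  2  0  0  0
So g(14) = 0.
Grundy values for row C (subtraction set {2, 4, 5}):
g(0) = mex{} = 0
g(1) = mex{} = 0
g(2) = mex{0} = 1
g(3) = mex{0} = 1
g(4) = mex{0,1} = 2
g(5) = mex{0,1} = 2
g(6) = mex{0,1,2} = 3
g(7) = mex{1,2} = 0
g(8) = mex{1,2,3} = 0
g(9) = mex{0,2} = 1
So g(9) = 1.
Row D is a plain Nim row of size 15, so its Grundy value is 15.
By the Sprague-Grundy theorem, the Grundy value of a sum of independent games is the XOR of the component values.
Combined value = 2 ⊕ 0 ⊕ 1 ⊕ 15 = 12.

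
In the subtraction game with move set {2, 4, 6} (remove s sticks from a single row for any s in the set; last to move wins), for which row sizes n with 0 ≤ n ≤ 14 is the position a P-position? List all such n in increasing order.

0, 1, 8, 9

Build the Grundy sequence with g(k) = mex{g(k−s) : s ∈ {2, 4, 6}, s ≤ k}:
k:     0  1  2  3  4  5  6  7  8  9 10 11 12 13 14
g(k):  0  0  1  1  2  2  3  3  0  0  1  1  2  2  3
The P-positions (g = 0) in 0..14 are 0, 1, 8, 9.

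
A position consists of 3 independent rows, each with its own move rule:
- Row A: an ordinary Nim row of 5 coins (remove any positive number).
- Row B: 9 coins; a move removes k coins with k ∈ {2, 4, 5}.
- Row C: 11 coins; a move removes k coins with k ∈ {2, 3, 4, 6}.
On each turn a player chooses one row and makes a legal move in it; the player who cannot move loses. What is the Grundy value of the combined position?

Row A is a plain Nim row of size 5, so its Grundy value is 5.
For row B, compute g(0), g(1), … with moves {2, 4, 5}:
g(0) = mex{} = 0
g(1) = mex{} = 0
g(2) = mex{0} = 1
g(3) = mex{0} = 1
g(4) = mex{0,1} = 2
g(5) = mex{0,1} = 2
g(6) = mex{0,1,2} = 3
g(7) = mex{1,2} = 0
g(8) = mex{1,2,3} = 0
g(9) = mex{0,2} = 1
So g(9) = 1.
For row C, compute g(0), g(1), … with moves {2, 3, 4, 6}:
k:     0  1  2  3  4  5  6  7  8  9 10 11
g(k):  0  0  1  1  2  2  3  3  0  0  1  1
So g(11) = 1.
The value of a disjunctive sum is the nim-sum of the parts.
Combined value = 5 ⊕ 1 ⊕ 1 = 5.

5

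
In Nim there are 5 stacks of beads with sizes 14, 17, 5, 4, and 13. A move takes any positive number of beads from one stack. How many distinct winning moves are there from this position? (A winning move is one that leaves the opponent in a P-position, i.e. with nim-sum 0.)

1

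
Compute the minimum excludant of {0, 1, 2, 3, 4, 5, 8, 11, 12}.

6

The values 0, 1, 2, 3, 4, 5 are all present; 6 is the first non-negative integer missing from the set.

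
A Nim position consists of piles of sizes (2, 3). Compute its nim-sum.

1

Nim-sum: 2 XOR 3 = 1.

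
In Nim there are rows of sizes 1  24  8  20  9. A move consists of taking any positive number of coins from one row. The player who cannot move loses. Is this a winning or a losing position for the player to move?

Nim-sum: 1 XOR 24 XOR 8 XOR 20 XOR 9 = 12.
The nim-sum is 12 ≠ 0, so this is an N-position: the player to move can win.

Winning position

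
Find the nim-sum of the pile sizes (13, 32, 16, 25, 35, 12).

In binary:
  001101  (13)
  100000  (32)
  010000  (16)
  011001  (25)
  100011  (35)
  001100  (12)
  ------
  001011  (11)

11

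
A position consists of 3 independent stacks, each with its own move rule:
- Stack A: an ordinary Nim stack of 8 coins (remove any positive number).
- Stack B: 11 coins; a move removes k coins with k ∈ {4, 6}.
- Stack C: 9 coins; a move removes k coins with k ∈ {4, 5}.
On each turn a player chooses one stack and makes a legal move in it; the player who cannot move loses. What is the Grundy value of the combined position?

8

Stack A is a plain Nim stack of size 8, so its Grundy value is 8.
Grundy values for stack B (subtraction set {4, 6}):
g(0) = mex{} = 0
g(1) = mex{} = 0
g(2) = mex{} = 0
g(3) = mex{} = 0
g(4) = mex{0} = 1
g(5) = mex{0} = 1
g(6) = mex{0} = 1
g(7) = mex{0} = 1
g(8) = mex{0,1} = 2
g(9) = mex{0,1} = 2
g(10) = mex{1} = 0
g(11) = mex{1} = 0
So g(11) = 0.
For stack C, compute g(0), g(1), … with moves {4, 5}:
k:     0  1  2  3  4  5  6  7  8  9
g(k):  0  0  0  0  1  1  1  1  2  0
So g(9) = 0.
The value of a disjunctive sum is the nim-sum of the parts.
Combined value = 8 ⊕ 0 ⊕ 0 = 8.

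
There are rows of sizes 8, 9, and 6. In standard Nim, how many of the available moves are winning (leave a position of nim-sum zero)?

1

Nim-sum: 8 XOR 9 XOR 6 = 7.
The overall nim-sum is X = 7. A row of size p has a winning move iff p XOR X < p (reduce it to p XOR X).
  8: 8 XOR 7 = 15 ≥ 8 — no move.
  9: 9 XOR 7 = 14 ≥ 9 — no move.
  6: 6 XOR 7 = 1 < 6 — winning move (to 1).
That gives 1 winning move.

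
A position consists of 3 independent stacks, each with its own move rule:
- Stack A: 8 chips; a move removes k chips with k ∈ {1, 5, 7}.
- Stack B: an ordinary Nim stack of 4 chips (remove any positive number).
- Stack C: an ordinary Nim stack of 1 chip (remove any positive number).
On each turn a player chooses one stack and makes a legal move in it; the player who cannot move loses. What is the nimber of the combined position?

5

Grundy values for stack A (subtraction set {1, 5, 7}):
k:     0  1  2  3  4  5  6  7  8
g(k):  0  1  0  1  0  1  0  1  0
So g(8) = 0.
Stack B is a plain Nim stack of size 4, so its Grundy value is 4.
Stack C is a plain Nim stack of size 1, so its Grundy value is 1.
The value of a disjunctive sum is the nim-sum of the parts.
Combined value = 0 ⊕ 4 ⊕ 1 = 5.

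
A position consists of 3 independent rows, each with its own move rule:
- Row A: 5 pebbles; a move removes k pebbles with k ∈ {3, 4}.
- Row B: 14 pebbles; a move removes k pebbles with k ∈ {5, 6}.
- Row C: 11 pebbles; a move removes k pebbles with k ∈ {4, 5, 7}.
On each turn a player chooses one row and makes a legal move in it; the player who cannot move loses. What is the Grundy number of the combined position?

1

Build the Grundy sequence for row A with g(k) = mex{g(k−s) : s ∈ {3, 4}, s ≤ k}:
g(0) = mex{} = 0
g(1) = mex{} = 0
g(2) = mex{} = 0
g(3) = mex{0} = 1
g(4) = mex{0} = 1
g(5) = mex{0} = 1
So g(5) = 1.
Build the Grundy sequence for row B with g(k) = mex{g(k−s) : s ∈ {5, 6}, s ≤ k}:
g(0) = mex{} = 0
g(1) = mex{} = 0
g(2) = mex{} = 0
g(3) = mex{} = 0
g(4) = mex{} = 0
g(5) = mex{0} = 1
g(6) = mex{0} = 1
g(7) = mex{0} = 1
g(8) = mex{0} = 1
g(9) = mex{0} = 1
g(10) = mex{0,1} = 2
g(11) = mex{1} = 0
g(12) = mex{1} = 0
g(13) = mex{1} = 0
g(14) = mex{1} = 0
So g(14) = 0.
Build the Grundy sequence for row C with g(k) = mex{g(k−s) : s ∈ {4, 5, 7}, s ≤ k}:
g(0) = mex{} = 0
g(1) = mex{} = 0
g(2) = mex{} = 0
g(3) = mex{} = 0
g(4) = mex{0} = 1
g(5) = mex{0} = 1
g(6) = mex{0} = 1
g(7) = mex{0} = 1
g(8) = mex{0,1} = 2
g(9) = mex{0,1} = 2
g(10) = mex{0,1} = 2
g(11) = mex{1} = 0
So g(11) = 0.
By the Sprague-Grundy theorem, the Grundy value of a sum of independent games is the XOR of the component values.
Combined value = 1 ⊕ 0 ⊕ 0 = 1.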